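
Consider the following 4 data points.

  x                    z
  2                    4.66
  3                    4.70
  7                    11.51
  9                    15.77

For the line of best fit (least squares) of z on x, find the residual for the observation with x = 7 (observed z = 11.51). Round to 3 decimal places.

n = 4, Σx = 21, Σy = 36.64, Σxy = 245.92, Σx² = 143
Sxx = Σx² − (Σx)²/n = 143 − 110.25 = 32.75
Sxy = Σxy − (Σx)(Σy)/n = 245.92 − 192.36 = 53.56
b = Sxy/Sxx = 53.56/32.75 = 1.635420
a = ȳ − b·x̄ = 9.16 − 1.635420·5.25 = 0.574046
ŷ(7) = 0.574046 + 1.635420·7 = 12.021985
residual = y − ŷ = 11.51 − 12.021985 = -0.511985

-0.512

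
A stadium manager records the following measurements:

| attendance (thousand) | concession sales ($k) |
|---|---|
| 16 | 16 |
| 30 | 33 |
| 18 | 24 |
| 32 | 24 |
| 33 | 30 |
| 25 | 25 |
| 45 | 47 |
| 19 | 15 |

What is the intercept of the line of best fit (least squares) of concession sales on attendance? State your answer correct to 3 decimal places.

n = 8, Σx = 218, Σy = 214, Σxy = 6461, Σx² = 6604
Sxx = Σx² − (Σx)²/n = 6604 − 5940.5 = 663.5
Sxy = Σxy − (Σx)(Σy)/n = 6461 − 5831.5 = 629.5
b = Sxy/Sxx = 629.5/663.5 = 0.948757
a = ȳ − b·x̄ = 26.75 − 0.948757·27.25 = 0.896383

0.896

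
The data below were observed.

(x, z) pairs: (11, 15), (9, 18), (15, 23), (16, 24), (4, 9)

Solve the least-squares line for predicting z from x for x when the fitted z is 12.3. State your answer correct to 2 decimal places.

6.42

n = 5, Σx = 55, Σy = 89, Σxy = 1092, Σx² = 699
Sxx = Σx² − (Σx)²/n = 699 − 605 = 94
Sxy = Σxy − (Σx)(Σy)/n = 1092 − 979 = 113
b = Sxy/Sxx = 113/94 = 1.202128
a = ȳ − b·x̄ = 17.8 − 1.202128·11 = 4.576596
Set a + b·x = 12.3: x = (12.3 − 4.576596) / 1.202128 = 6.424779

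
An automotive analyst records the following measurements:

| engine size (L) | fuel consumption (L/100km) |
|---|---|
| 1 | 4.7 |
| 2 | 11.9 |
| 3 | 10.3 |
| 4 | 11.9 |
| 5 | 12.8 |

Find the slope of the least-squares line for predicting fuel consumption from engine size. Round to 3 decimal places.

n = 5, Σx = 15, Σy = 51.6, Σxy = 171, Σx² = 55
Sxx = Σx² − (Σx)²/n = 55 − 45 = 10
Sxy = Σxy − (Σx)(Σy)/n = 171 − 154.8 = 16.2
b = Sxy/Sxx = 16.2/10 = 1.62

1.620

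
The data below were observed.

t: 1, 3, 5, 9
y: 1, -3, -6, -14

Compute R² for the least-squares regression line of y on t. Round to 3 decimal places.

0.998

n = 4, Σx = 18, Σy = -22, Σxy = -164, Σx² = 116, Σy² = 242
Sxx = Σx² − (Σx)²/n = 116 − 81 = 35
Sxy = Σxy − (Σx)(Σy)/n = -164 − (-99) = -65
Syy = Σy² − (Σy)²/n = 242 − 121 = 121
R² = Sxy²/(Sxx·Syy) = (-65)²/(35·121) = 0.997639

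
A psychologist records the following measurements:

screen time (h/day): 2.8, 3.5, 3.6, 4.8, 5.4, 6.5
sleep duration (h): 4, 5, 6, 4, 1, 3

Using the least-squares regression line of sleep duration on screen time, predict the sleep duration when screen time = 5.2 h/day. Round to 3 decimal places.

n = 6, Σx = 26.6, Σy = 23, Σxy = 94.4, Σx² = 127.5
Sxx = Σx² − (Σx)²/n = 127.5 − 117.926667 = 9.573333
Sxy = Σxy − (Σx)(Σy)/n = 94.4 − 101.966667 = -7.566667
b = Sxy/Sxx = -7.566667/9.573333 = -0.790390
a = ȳ − b·x̄ = 3.833333 − (-0.790390)·4.433333 = 7.337396
ŷ(5.2) = a + b·5.2 = 7.337396 + (-0.790390)·5.2 = 3.227368

3.227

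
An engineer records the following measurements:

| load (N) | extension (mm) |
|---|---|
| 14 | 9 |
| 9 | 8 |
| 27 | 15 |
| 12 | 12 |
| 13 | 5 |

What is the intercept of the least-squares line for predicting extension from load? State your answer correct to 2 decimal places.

n = 5, Σx = 75, Σy = 49, Σxy = 812, Σx² = 1319
Sxx = Σx² − (Σx)²/n = 1319 − 1125 = 194
Sxy = Σxy − (Σx)(Σy)/n = 812 − 735 = 77
b = Sxy/Sxx = 77/194 = 0.396907
a = ȳ − b·x̄ = 9.8 − 0.396907·15 = 3.846392

3.85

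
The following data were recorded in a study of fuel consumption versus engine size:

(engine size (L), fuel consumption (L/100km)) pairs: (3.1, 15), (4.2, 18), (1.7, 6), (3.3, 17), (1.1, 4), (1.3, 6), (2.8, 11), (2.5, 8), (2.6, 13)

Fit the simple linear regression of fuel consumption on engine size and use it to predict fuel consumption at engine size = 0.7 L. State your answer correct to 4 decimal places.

2.0664

n = 9, Σx = 22.6, Σy = 98, Σxy = 285.2, Σx² = 64.78
Sxx = Σx² − (Σx)²/n = 64.78 − 56.751111 = 8.028889
Sxy = Σxy − (Σx)(Σy)/n = 285.2 − 246.088889 = 39.111111
b = Sxy/Sxx = 39.111111/8.028889 = 4.871298
a = ȳ − b·x̄ = 10.888889 − 4.871298·2.511111 = -1.343482
ŷ(0.7) = a + b·0.7 = -1.343482 + 4.871298·0.7 = 2.066427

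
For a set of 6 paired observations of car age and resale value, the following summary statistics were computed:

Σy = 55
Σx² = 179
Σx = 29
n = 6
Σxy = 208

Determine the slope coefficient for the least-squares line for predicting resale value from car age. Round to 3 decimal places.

Sxx = Σx² − (Σx)²/n = 179 − 140.166667 = 38.833333
Sxy = Σxy − (Σx)(Σy)/n = 208 − 265.833333 = -57.833333
b = Sxy/Sxx = -57.833333/38.833333 = -1.489270

-1.489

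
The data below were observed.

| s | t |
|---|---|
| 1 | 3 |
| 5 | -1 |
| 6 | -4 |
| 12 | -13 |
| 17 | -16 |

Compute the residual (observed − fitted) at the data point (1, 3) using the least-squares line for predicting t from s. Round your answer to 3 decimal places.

n = 5, Σx = 41, Σy = -31, Σxy = -454, Σx² = 495
Sxx = Σx² − (Σx)²/n = 495 − 336.2 = 158.8
Sxy = Σxy − (Σx)(Σy)/n = -454 − (-254.2) = -199.8
b = Sxy/Sxx = -199.8/158.8 = -1.258186
a = ȳ − b·x̄ = -6.2 − (-1.258186)·8.2 = 4.117128
ŷ(1) = 4.117128 + (-1.258186)·1 = 2.858942
residual = y − ŷ = 3 − 2.858942 = 0.141058

0.141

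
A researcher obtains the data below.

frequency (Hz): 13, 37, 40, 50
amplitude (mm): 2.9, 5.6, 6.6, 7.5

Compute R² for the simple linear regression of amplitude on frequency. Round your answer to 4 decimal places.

n = 4, Σx = 140, Σy = 22.6, Σxy = 883.9, Σx² = 5638, Σy² = 139.58
Sxx = Σx² − (Σx)²/n = 5638 − 4900 = 738
Sxy = Σxy − (Σx)(Σy)/n = 883.9 − 791 = 92.9
Syy = Σy² − (Σy)²/n = 139.58 − 127.69 = 11.89
R² = Sxy²/(Sxx·Syy) = (92.9)²/(738·11.89) = 0.983543

0.9835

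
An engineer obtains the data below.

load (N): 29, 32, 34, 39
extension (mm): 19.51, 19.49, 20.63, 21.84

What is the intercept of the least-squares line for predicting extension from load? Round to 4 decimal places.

n = 4, Σx = 134, Σy = 81.47, Σxy = 2742.65, Σx² = 4542
Sxx = Σx² − (Σx)²/n = 4542 − 4489 = 53
Sxy = Σxy − (Σx)(Σy)/n = 2742.65 − 2729.245 = 13.405
b = Sxy/Sxx = 13.405/53 = 0.252925
a = ȳ − b·x̄ = 20.3675 − 0.252925·33.5 = 11.894528

11.8945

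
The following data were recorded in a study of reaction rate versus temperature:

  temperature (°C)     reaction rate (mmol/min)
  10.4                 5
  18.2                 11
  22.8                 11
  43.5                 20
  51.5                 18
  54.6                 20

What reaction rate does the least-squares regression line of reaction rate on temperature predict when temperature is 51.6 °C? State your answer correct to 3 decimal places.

n = 6, Σx = 201, Σy = 85, Σxy = 3392, Σx² = 8484.9
Sxx = Σx² − (Σx)²/n = 8484.9 − 6733.5 = 1751.4
Sxy = Σxy − (Σx)(Σy)/n = 3392 − 2847.5 = 544.5
b = Sxy/Sxx = 544.5/1751.4 = 0.310894
a = ȳ − b·x̄ = 14.166667 − 0.310894·33.5 = 3.751713
ŷ(51.6) = a + b·51.6 = 3.751713 + 0.310894·51.6 = 19.793851

19.794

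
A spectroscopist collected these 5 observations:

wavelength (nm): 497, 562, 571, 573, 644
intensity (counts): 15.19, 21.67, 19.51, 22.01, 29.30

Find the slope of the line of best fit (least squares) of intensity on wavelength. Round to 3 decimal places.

0.095

n = 5, Σx = 2847, Σy = 107.68, Σxy = 62349.11, Σx² = 1631959
Sxx = Σx² − (Σx)²/n = 1631959 − 1621081.8 = 10877.2
Sxy = Σxy − (Σx)(Σy)/n = 62349.11 − 61312.992 = 1036.118
b = Sxy/Sxx = 1036.118/10877.2 = 0.095256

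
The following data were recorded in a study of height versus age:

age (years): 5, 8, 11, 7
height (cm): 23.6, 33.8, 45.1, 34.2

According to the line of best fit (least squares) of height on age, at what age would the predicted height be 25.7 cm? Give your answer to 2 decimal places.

n = 4, Σx = 31, Σy = 136.7, Σxy = 1123.9, Σx² = 259
Sxx = Σx² − (Σx)²/n = 259 − 240.25 = 18.75
Sxy = Σxy − (Σx)(Σy)/n = 1123.9 − 1059.425 = 64.475
b = Sxy/Sxx = 64.475/18.75 = 3.438667
a = ȳ − b·x̄ = 34.175 − 3.438667·7.75 = 7.525333
Set a + b·x = 25.7: x = (25.7 − 7.525333) / 3.438667 = 5.285382

5.29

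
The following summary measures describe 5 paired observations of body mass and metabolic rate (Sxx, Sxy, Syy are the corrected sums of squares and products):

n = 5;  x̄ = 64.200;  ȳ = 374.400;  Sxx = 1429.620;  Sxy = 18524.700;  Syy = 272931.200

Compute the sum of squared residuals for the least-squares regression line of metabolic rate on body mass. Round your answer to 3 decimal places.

b = Sxy/Sxx = 18524.7/1429.62 = 12.957779
SSE = Syy − b·Sxy = 272931.2 − 12.957779·18524.7 = 32892.231540

32892.232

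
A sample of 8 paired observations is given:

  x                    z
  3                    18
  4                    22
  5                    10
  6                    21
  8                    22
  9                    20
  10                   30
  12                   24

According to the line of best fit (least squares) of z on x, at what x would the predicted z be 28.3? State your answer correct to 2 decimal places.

n = 8, Σx = 57, Σy = 167, Σxy = 1262, Σx² = 475
Sxx = Σx² − (Σx)²/n = 475 − 406.125 = 68.875
Sxy = Σxy − (Σx)(Σy)/n = 1262 − 1189.875 = 72.125
b = Sxy/Sxx = 72.125/68.875 = 1.047187
a = ȳ − b·x̄ = 20.875 − 1.047187·7.125 = 13.413793
Set a + b·x = 28.3: x = (28.3 − 13.413793) / 1.047187 = 14.215425

14.22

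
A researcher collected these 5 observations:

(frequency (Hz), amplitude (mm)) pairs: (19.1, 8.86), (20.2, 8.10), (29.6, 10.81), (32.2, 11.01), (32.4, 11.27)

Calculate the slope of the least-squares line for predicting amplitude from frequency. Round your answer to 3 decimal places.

0.211

n = 5, Σx = 133.5, Σy = 50.05, Σxy = 1372.492, Σx² = 3735.61
Sxx = Σx² − (Σx)²/n = 3735.61 − 3564.45 = 171.16
Sxy = Σxy − (Σx)(Σy)/n = 1372.492 − 1336.335 = 36.157
b = Sxy/Sxx = 36.157/171.16 = 0.211247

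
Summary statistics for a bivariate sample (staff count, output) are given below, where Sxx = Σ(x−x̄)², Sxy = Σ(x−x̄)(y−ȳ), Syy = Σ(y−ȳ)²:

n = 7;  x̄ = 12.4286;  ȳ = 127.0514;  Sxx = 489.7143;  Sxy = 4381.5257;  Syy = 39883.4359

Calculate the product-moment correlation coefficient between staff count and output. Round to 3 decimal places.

0.991

r = Sxy/√(Sxx·Syy) = 4381.5257/√(19531488.893363) = 4381.5257/4419.444410 = 0.991420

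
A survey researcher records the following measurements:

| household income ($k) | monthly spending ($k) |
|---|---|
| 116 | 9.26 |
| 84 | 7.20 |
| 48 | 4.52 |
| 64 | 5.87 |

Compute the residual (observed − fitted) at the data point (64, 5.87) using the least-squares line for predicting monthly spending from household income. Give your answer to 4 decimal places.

0.1211

n = 4, Σx = 312, Σy = 26.85, Σxy = 2271.6, Σx² = 26912
Sxx = Σx² − (Σx)²/n = 26912 − 24336 = 2576
Sxy = Σxy − (Σx)(Σy)/n = 2271.6 − 2094.3 = 177.3
b = Sxy/Sxx = 177.3/2576 = 0.068828
a = ȳ − b·x̄ = 6.7125 − 0.068828·78 = 1.343944
ŷ(64) = 1.343944 + 0.068828·64 = 5.748913
residual = y − ŷ = 5.87 − 5.748913 = 0.121087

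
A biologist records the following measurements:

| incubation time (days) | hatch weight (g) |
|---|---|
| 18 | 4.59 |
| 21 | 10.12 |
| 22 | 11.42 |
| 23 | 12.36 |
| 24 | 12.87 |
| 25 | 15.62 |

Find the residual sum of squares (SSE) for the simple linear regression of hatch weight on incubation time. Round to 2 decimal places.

1.97

n = 6, Σx = 133, Σy = 66.98, Σxy = 1530.04, Σx² = 2979, Σy² = 816.2898
Sxx = Σx² − (Σx)²/n = 2979 − 2948.166667 = 30.833333
Sxy = Σxy − (Σx)(Σy)/n = 1530.04 − 1484.723333 = 45.316667
Syy = Σy² − (Σy)²/n = 816.2898 − 747.720067 = 68.569733
b = Sxy/Sxx = 45.316667/30.833333 = 1.469730
SSE = Syy − b·Sxy = 68.569733 − 1.469730·45.316667 = 1.966481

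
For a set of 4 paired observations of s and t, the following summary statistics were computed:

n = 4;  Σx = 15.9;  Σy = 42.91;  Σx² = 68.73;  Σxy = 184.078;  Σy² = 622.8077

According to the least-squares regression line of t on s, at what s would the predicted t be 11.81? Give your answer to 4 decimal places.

4.4179

Sxx = Σx² − (Σx)²/n = 68.73 − 63.2025 = 5.5275
Sxy = Σxy − (Σx)(Σy)/n = 184.078 − 170.56725 = 13.51075
b = Sxy/Sxx = 13.51075/5.5275 = 2.444279
a = ȳ − b·x̄ = 10.7275 − 2.444279·3.975 = 1.011493
Set a + b·x = 11.81: x = (11.81 − 1.011493) / 2.444279 = 4.417871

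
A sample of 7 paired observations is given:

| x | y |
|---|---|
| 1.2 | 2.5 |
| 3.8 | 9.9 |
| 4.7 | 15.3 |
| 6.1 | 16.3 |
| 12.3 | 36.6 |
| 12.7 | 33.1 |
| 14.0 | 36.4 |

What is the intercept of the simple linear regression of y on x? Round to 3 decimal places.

n = 7, Σx = 54.8, Σy = 150.1, Σxy = 1592.11, Σx² = 583.76
Sxx = Σx² − (Σx)²/n = 583.76 − 429.005714 = 154.754286
Sxy = Σxy − (Σx)(Σy)/n = 1592.11 − 1175.068571 = 417.041429
b = Sxy/Sxx = 417.041429/154.754286 = 2.694862
a = ȳ − b·x̄ = 21.442857 − 2.694862·7.828571 = 0.345938

0.346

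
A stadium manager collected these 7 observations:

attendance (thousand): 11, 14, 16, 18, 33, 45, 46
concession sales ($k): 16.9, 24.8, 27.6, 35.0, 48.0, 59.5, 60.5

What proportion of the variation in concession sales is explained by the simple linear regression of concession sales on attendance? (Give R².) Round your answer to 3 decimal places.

n = 7, Σx = 183, Σy = 272.3, Σxy = 8649.2, Σx² = 6127, Σy² = 12391.91
Sxx = Σx² − (Σx)²/n = 6127 − 4784.142857 = 1342.857143
Sxy = Σxy − (Σx)(Σy)/n = 8649.2 − 7118.7 = 1530.5
Syy = Σy² − (Σy)²/n = 12391.91 − 10592.47 = 1799.44
R² = Sxy²/(Sxx·Syy) = (1530.5)²/(1342.857143·1799.44) = 0.969392

0.969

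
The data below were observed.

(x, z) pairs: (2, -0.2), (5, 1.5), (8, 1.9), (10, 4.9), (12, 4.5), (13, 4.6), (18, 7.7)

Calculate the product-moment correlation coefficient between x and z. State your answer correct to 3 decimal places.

n = 7, Σx = 68, Σy = 24.9, Σxy = 323.7, Σx² = 830, Σy² = 130.61
Sxx = Σx² − (Σx)²/n = 830 − 660.571429 = 169.428571
Sxy = Σxy − (Σx)(Σy)/n = 323.7 − 241.885714 = 81.814286
Syy = Σy² − (Σy)²/n = 130.61 − 88.572857 = 42.037143
r = Sxy/√(Sxx·Syy) = 81.814286/√(7122.293061) = 81.814286/84.393679 = 0.969436

0.969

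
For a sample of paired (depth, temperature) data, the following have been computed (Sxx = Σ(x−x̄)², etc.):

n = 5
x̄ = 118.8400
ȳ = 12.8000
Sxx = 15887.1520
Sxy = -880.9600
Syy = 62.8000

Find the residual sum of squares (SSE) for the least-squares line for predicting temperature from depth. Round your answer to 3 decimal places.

b = Sxy/Sxx = -880.96/15887.152 = -0.055451
SSE = Syy − b·Sxy = 62.8 − (-0.055451)·(-880.96) = 13.949802

13.950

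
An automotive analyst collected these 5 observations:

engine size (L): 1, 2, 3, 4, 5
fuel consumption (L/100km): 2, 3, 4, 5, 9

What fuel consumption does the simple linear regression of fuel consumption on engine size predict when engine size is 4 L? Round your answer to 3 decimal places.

6.200

n = 5, Σx = 15, Σy = 23, Σxy = 85, Σx² = 55
Sxx = Σx² − (Σx)²/n = 55 − 45 = 10
Sxy = Σxy − (Σx)(Σy)/n = 85 − 69 = 16
b = Sxy/Sxx = 16/10 = 1.6
a = ȳ − b·x̄ = 4.6 − 1.6·3 = -0.2
ŷ(4) = a + b·4 = -0.2 + 1.6·4 = 6.2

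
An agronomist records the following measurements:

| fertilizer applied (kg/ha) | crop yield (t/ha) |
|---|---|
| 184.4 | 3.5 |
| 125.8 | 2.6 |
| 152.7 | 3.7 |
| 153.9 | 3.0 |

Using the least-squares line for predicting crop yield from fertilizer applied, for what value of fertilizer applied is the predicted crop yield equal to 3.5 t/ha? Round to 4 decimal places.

174.5181

n = 4, Σx = 616.8, Σy = 12.8, Σxy = 1999.17, Σx² = 96831.5
Sxx = Σx² − (Σx)²/n = 96831.5 − 95110.56 = 1720.94
Sxy = Σxy − (Σx)(Σy)/n = 1999.17 − 1973.76 = 25.41
b = Sxy/Sxx = 25.41/1720.94 = 0.014765
a = ȳ − b·x̄ = 3.2 − 0.014765·154.2 = 0.923208
Set a + b·x = 3.5: x = (3.5 − 0.923208) / 0.014765 = 174.518064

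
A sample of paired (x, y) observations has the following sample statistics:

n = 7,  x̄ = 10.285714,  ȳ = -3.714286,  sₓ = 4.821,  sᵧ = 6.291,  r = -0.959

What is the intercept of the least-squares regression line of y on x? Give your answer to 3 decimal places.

b = r · sᵧ/sₓ = -0.959 · 6.291/4.821 = -1.251414
a = ȳ − b·x̄ = -3.714286 − (-1.251414)·10.285714 = 9.157405

9.157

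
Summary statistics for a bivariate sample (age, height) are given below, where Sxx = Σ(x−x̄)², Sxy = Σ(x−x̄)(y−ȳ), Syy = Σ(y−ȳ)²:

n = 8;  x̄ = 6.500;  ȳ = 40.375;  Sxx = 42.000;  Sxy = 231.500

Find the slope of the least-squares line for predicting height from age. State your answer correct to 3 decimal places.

b = Sxy/Sxx = 231.5/42 = 5.511905

5.512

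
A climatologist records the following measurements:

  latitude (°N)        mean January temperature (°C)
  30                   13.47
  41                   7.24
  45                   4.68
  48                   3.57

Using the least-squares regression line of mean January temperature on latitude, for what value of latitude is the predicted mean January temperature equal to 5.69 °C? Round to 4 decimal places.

43.7599

n = 4, Σx = 164, Σy = 28.96, Σxy = 1082.9, Σx² = 6910
Sxx = Σx² − (Σx)²/n = 6910 − 6724 = 186
Sxy = Σxy − (Σx)(Σy)/n = 1082.9 − 1187.36 = -104.46
b = Sxy/Sxx = -104.46/186 = -0.561613
a = ȳ − b·x̄ = 7.24 − (-0.561613)·41 = 30.266129
Set a + b·x = 5.69: x = (5.69 − 30.266129) / (-0.561613) = 43.759908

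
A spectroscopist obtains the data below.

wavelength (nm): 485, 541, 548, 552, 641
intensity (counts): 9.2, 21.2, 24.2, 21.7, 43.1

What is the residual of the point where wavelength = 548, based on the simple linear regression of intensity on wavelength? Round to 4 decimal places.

1.4926

n = 5, Σx = 2767, Σy = 119.4, Σxy = 68798.3, Σx² = 1543795
Sxx = Σx² − (Σx)²/n = 1543795 − 1531257.8 = 12537.2
Sxy = Σxy − (Σx)(Σy)/n = 68798.3 − 66075.96 = 2722.34
b = Sxy/Sxx = 2722.34/12537.2 = 0.217141
a = ȳ − b·x̄ = 23.88 − 0.217141·553.4 = -96.285823
ŷ(548) = -96.285823 + 0.217141·548 = 22.707439
residual = y − ŷ = 24.2 − 22.707439 = 1.492561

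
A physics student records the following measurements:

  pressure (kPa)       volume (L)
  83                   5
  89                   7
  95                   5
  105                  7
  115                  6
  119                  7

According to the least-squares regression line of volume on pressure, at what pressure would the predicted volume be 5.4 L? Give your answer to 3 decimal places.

n = 6, Σx = 606, Σy = 37, Σxy = 3771, Σx² = 62246
Sxx = Σx² − (Σx)²/n = 62246 − 61206 = 1040
Sxy = Σxy − (Σx)(Σy)/n = 3771 − 3737 = 34
b = Sxy/Sxx = 34/1040 = 0.032692
a = ȳ − b·x̄ = 6.166667 − 0.032692·101 = 2.864744
Set a + b·x = 5.4: x = (5.4 − 2.864744) / 0.032692 = 77.549020

77.549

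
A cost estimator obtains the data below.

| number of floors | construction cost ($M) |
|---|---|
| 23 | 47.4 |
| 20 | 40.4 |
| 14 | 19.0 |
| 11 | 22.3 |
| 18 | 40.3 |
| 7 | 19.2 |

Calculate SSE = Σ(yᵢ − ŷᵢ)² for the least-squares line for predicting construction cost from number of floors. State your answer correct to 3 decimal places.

n = 6, Σx = 93, Σy = 188.6, Σxy = 3269.3, Σx² = 1619, Σy² = 6729.94
Sxx = Σx² − (Σx)²/n = 1619 − 1441.5 = 177.5
Sxy = Σxy − (Σx)(Σy)/n = 3269.3 − 2923.3 = 346
Syy = Σy² − (Σy)²/n = 6729.94 − 5928.326667 = 801.613333
b = Sxy/Sxx = 346/177.5 = 1.949296
SSE = Syy − b·Sxy = 801.613333 − 1.949296·346 = 127.156995

127.157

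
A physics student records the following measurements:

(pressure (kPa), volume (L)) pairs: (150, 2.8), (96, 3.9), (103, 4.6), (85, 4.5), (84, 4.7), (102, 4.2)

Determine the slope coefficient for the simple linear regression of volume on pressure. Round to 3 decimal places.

-0.027

n = 6, Σx = 620, Σy = 24.7, Σxy = 2473.9, Σx² = 67010
Sxx = Σx² − (Σx)²/n = 67010 − 64066.666667 = 2943.333333
Sxy = Σxy − (Σx)(Σy)/n = 2473.9 − 2552.333333 = -78.433333
b = Sxy/Sxx = -78.433333/2943.333333 = -0.026648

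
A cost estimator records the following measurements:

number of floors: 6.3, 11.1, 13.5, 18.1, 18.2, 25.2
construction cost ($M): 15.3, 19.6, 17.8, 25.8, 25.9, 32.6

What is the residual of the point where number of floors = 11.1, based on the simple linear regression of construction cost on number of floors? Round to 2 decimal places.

0.83

n = 6, Σx = 92.4, Σy = 137, Σxy = 2314.13, Σx² = 1639.04
Sxx = Σx² − (Σx)²/n = 1639.04 − 1422.96 = 216.08
Sxy = Σxy − (Σx)(Σy)/n = 2314.13 − 2109.8 = 204.33
b = Sxy/Sxx = 204.33/216.08 = 0.945622
a = ȳ − b·x̄ = 22.833333 − 0.945622·15.4 = 8.270755
ŷ(11.1) = 8.270755 + 0.945622·11.1 = 18.767159
residual = y − ŷ = 19.6 − 18.767159 = 0.832841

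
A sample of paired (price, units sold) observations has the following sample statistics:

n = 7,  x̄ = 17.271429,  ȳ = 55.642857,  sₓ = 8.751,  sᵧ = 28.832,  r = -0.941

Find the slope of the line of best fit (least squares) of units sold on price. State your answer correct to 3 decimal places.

-3.100

b = r · sᵧ/sₓ = -0.941 · 28.832/8.751 = -3.100321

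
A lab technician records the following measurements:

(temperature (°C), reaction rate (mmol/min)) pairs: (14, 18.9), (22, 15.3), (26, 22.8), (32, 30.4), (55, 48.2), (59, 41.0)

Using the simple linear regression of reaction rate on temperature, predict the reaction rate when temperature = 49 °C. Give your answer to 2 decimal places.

38.97

n = 6, Σx = 208, Σy = 176.6, Σxy = 7236.8, Σx² = 8886
Sxx = Σx² − (Σx)²/n = 8886 − 7210.666667 = 1675.333333
Sxy = Σxy − (Σx)(Σy)/n = 7236.8 − 6122.133333 = 1114.666667
b = Sxy/Sxx = 1114.666667/1675.333333 = 0.665340
a = ȳ − b·x̄ = 29.433333 − 0.665340·34.666667 = 6.368205
ŷ(49) = a + b·49 = 6.368205 + 0.665340·49 = 38.969877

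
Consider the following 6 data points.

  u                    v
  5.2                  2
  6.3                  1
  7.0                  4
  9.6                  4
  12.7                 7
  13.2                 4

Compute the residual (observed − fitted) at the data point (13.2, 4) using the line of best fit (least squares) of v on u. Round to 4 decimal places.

-1.6270

n = 6, Σx = 54, Σy = 22, Σxy = 224.8, Σx² = 543.42
Sxx = Σx² − (Σx)²/n = 543.42 − 486 = 57.42
Sxy = Σxy − (Σx)(Σy)/n = 224.8 − 198 = 26.8
b = Sxy/Sxx = 26.8/57.42 = 0.466736
a = ȳ − b·x̄ = 3.666667 − 0.466736·9 = -0.533960
ŷ(13.2) = -0.533960 + 0.466736·13.2 = 5.626959
residual = y − ŷ = 4 − 5.626959 = -1.626959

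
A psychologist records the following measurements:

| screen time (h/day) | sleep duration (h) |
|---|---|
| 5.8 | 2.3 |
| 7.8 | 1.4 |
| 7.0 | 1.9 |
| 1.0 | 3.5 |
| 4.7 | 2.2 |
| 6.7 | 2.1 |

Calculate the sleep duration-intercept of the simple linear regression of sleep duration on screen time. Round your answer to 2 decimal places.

3.74

n = 6, Σx = 33, Σy = 13.4, Σxy = 65.47, Σx² = 211.46
Sxx = Σx² − (Σx)²/n = 211.46 − 181.5 = 29.96
Sxy = Σxy − (Σx)(Σy)/n = 65.47 − 73.7 = -8.23
b = Sxy/Sxx = -8.23/29.96 = -0.274700
a = ȳ − b·x̄ = 2.233333 − (-0.274700)·5.5 = 3.744181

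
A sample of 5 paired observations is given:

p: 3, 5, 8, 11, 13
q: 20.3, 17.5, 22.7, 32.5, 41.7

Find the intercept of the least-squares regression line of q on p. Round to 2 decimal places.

9.06

n = 5, Σx = 40, Σy = 134.7, Σxy = 1229.6, Σx² = 388
Sxx = Σx² − (Σx)²/n = 388 − 320 = 68
Sxy = Σxy − (Σx)(Σy)/n = 1229.6 − 1077.6 = 152
b = Sxy/Sxx = 152/68 = 2.235294
a = ȳ − b·x̄ = 26.94 − 2.235294·8 = 9.057647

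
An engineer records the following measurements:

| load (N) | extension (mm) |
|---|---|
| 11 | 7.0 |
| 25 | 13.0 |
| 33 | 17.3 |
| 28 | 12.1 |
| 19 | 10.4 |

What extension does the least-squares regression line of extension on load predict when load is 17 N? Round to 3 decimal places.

n = 5, Σx = 116, Σy = 59.8, Σxy = 1509.3, Σx² = 2980
Sxx = Σx² − (Σx)²/n = 2980 − 2691.2 = 288.8
Sxy = Σxy − (Σx)(Σy)/n = 1509.3 − 1387.36 = 121.94
b = Sxy/Sxx = 121.94/288.8 = 0.422230
a = ȳ − b·x̄ = 11.96 − 0.422230·23.2 = 2.164266
ŷ(17) = a + b·17 = 2.164266 + 0.422230·17 = 9.342175

9.342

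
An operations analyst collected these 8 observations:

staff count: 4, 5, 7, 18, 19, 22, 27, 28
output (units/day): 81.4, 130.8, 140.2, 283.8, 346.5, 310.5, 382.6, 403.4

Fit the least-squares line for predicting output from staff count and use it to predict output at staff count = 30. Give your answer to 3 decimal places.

433.413

n = 8, Σx = 130, Σy = 2079.2, Σxy = 42109.3, Σx² = 2772
Sxx = Σx² − (Σx)²/n = 2772 − 2112.5 = 659.5
Sxy = Σxy − (Σx)(Σy)/n = 42109.3 − 33787 = 8322.3
b = Sxy/Sxx = 8322.3/659.5 = 12.619105
a = ȳ − b·x̄ = 259.9 − 12.619105·16.25 = 54.839538
ŷ(30) = a + b·30 = 54.839538 + 12.619105·30 = 433.412699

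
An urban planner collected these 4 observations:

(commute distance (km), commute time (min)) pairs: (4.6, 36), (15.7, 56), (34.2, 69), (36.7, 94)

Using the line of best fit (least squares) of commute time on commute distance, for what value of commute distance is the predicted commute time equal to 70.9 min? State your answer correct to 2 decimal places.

n = 4, Σx = 91.2, Σy = 255, Σxy = 6854.4, Σx² = 2784.18
Sxx = Σx² − (Σx)²/n = 2784.18 − 2079.36 = 704.82
Sxy = Σxy − (Σx)(Σy)/n = 6854.4 − 5814 = 1040.4
b = Sxy/Sxx = 1040.4/704.82 = 1.476122
a = ȳ − b·x̄ = 63.75 − 1.476122·22.8 = 30.094428
Set a + b·x = 70.9: x = (70.9 − 30.094428) / 1.476122 = 27.643775

27.64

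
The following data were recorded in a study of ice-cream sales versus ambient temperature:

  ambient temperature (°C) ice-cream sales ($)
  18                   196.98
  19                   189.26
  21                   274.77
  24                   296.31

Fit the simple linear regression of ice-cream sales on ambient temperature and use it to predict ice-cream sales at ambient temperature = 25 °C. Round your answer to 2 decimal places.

324.64

n = 4, Σx = 82, Σy = 957.32, Σxy = 20023.19, Σx² = 1702
Sxx = Σx² − (Σx)²/n = 1702 − 1681 = 21
Sxy = Σxy − (Σx)(Σy)/n = 20023.19 − 19625.06 = 398.13
b = Sxy/Sxx = 398.13/21 = 18.958571
a = ȳ − b·x̄ = 239.33 − 18.958571·20.5 = -149.320714
ŷ(25) = a + b·25 = -149.320714 + 18.958571·25 = 324.643571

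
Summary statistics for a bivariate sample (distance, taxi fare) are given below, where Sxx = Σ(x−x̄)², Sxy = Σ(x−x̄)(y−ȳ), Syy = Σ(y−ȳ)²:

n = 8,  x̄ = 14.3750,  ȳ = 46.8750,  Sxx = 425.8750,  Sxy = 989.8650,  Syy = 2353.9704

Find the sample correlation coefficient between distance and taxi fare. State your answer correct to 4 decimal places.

0.9886

r = Sxy/√(Sxx·Syy) = 989.865/√(1002497.1441) = 989.865/1001.247794 = 0.988631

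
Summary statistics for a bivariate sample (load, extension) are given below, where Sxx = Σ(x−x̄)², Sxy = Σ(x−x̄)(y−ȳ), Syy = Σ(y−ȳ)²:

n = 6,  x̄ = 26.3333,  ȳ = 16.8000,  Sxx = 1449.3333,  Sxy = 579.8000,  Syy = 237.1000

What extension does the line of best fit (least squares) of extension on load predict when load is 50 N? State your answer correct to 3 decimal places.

b = Sxy/Sxx = 579.8/1449.3333 = 0.400046
a = ȳ − b·x̄ = 16.8 − 0.400046·26.3333 = 6.265468
ŷ(50) = a + b·50 = 6.265468 + 0.400046·50 = 26.267769

26.268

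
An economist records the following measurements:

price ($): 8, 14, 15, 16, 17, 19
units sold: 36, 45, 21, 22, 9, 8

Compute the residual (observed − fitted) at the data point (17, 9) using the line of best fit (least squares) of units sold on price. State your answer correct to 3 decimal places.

-8.336

n = 6, Σx = 89, Σy = 141, Σxy = 1890, Σx² = 1391
Sxx = Σx² − (Σx)²/n = 1391 − 1320.166667 = 70.833333
Sxy = Σxy − (Σx)(Σy)/n = 1890 − 2091.5 = -201.5
b = Sxy/Sxx = -201.5/70.833333 = -2.844706
a = ȳ − b·x̄ = 23.5 − (-2.844706)·14.833333 = 65.696471
ŷ(17) = 65.696471 + (-2.844706)·17 = 17.336471
residual = y − ŷ = 9 − 17.336471 = -8.336471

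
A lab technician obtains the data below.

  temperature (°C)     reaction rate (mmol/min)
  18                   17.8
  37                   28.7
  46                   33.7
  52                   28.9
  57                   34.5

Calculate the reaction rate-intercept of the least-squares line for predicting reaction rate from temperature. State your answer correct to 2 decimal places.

12.20

n = 5, Σx = 210, Σy = 143.6, Σxy = 6401.8, Σx² = 9762
Sxx = Σx² − (Σx)²/n = 9762 − 8820 = 942
Sxy = Σxy − (Σx)(Σy)/n = 6401.8 − 6031.2 = 370.6
b = Sxy/Sxx = 370.6/942 = 0.393418
a = ȳ − b·x̄ = 28.72 − 0.393418·42 = 12.196433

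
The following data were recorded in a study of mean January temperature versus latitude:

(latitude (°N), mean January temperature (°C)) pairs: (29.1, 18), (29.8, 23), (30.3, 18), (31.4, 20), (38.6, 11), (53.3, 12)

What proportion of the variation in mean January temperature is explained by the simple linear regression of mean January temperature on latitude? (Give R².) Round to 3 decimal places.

n = 6, Σx = 212.5, Σy = 102, Σxy = 3446.8, Σx² = 7969.75, Σy² = 1842
Sxx = Σx² − (Σx)²/n = 7969.75 − 7526.041667 = 443.708333
Sxy = Σxy − (Σx)(Σy)/n = 3446.8 − 3612.5 = -165.7
Syy = Σy² − (Σy)²/n = 1842 − 1734 = 108
R² = Sxy²/(Sxx·Syy) = (-165.7)²/(443.708333·108) = 0.572959

0.573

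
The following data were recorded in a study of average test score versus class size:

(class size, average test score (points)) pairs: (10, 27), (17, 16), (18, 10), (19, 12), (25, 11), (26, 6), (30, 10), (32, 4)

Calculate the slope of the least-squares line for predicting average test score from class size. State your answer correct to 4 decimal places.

-0.8227

n = 8, Σx = 177, Σy = 96, Σxy = 1809, Σx² = 4299
Sxx = Σx² − (Σx)²/n = 4299 − 3916.125 = 382.875
Sxy = Σxy − (Σx)(Σy)/n = 1809 − 2124 = -315
b = Sxy/Sxx = -315/382.875 = -0.822723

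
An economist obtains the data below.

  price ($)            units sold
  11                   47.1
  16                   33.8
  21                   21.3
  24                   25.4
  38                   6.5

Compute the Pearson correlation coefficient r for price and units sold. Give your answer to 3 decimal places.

-0.955

n = 5, Σx = 110, Σy = 134.1, Σxy = 2362.8, Σx² = 2838, Σy² = 4501.95
Sxx = Σx² − (Σx)²/n = 2838 − 2420 = 418
Sxy = Σxy − (Σx)(Σy)/n = 2362.8 − 2950.2 = -587.4
Syy = Σy² − (Σy)²/n = 4501.95 − 3596.562 = 905.388
r = Sxy/√(Sxx·Syy) = -587.4/√(378452.184) = -587.4/615.184675 = -0.954835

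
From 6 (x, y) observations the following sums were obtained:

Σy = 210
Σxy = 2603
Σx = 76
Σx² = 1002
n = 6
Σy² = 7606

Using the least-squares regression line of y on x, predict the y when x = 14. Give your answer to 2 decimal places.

33.07

Sxx = Σx² − (Σx)²/n = 1002 − 962.666667 = 39.333333
Sxy = Σxy − (Σx)(Σy)/n = 2603 − 2660 = -57
b = Sxy/Sxx = -57/39.333333 = -1.449153
a = ȳ − b·x̄ = 35 − (-1.449153)·12.666667 = 53.355932
ŷ(14) = a + b·14 = 53.355932 + (-1.449153)·14 = 33.067797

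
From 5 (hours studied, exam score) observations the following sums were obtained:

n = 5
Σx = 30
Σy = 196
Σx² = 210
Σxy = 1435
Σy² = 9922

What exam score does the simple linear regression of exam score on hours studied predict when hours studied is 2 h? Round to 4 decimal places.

Sxx = Σx² − (Σx)²/n = 210 − 180 = 30
Sxy = Σxy − (Σx)(Σy)/n = 1435 − 1176 = 259
b = Sxy/Sxx = 259/30 = 8.633333
a = ȳ − b·x̄ = 39.2 − 8.633333·6 = -12.6
ŷ(2) = a + b·2 = -12.6 + 8.633333·2 = 4.666667

4.6667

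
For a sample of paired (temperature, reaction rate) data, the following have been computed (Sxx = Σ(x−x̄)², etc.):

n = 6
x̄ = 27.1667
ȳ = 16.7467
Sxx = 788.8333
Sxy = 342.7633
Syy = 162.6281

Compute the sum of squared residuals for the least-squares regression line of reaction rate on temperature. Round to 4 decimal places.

b = Sxy/Sxx = 342.7633/788.8333 = 0.434519
SSE = Syy − b·Sxy = 162.6281 − 0.434519·342.7633 = 13.690828

13.6908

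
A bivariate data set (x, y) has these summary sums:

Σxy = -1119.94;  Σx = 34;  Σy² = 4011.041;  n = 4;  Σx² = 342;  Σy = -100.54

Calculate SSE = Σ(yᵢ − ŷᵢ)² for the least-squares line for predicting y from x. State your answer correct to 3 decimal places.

155.466

Sxx = Σx² − (Σx)²/n = 342 − 289 = 53
Sxy = Σxy − (Σx)(Σy)/n = -1119.94 − (-854.59) = -265.35
Syy = Σy² − (Σy)²/n = 4011.041 − 2527.0729 = 1483.9681
b = Sxy/Sxx = -265.35/53 = -5.006604
SSE = Syy − b·Sxy = 1483.9681 − (-5.006604)·(-265.35) = 155.465789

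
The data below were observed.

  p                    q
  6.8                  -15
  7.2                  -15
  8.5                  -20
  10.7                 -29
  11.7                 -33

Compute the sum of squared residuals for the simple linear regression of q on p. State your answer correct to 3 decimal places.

1.586

n = 5, Σx = 44.9, Σy = -112, Σxy = -1076.4, Σx² = 421.71, Σy² = 2780
Sxx = Σx² − (Σx)²/n = 421.71 − 403.202 = 18.508
Sxy = Σxy − (Σx)(Σy)/n = -1076.4 − (-1005.76) = -70.64
Syy = Σy² − (Σy)²/n = 2780 − 2508.8 = 271.2
b = Sxy/Sxx = -70.64/18.508 = -3.816728
SSE = Syy − b·Sxy = 271.2 − (-3.816728)·(-70.64) = 1.586341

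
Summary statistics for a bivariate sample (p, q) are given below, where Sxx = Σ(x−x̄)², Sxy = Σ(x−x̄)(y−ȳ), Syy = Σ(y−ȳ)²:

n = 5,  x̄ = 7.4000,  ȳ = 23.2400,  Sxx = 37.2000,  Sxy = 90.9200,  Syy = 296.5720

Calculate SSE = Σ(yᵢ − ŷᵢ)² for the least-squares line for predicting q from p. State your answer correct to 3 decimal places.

74.356

b = Sxy/Sxx = 90.92/37.2 = 2.444086
SSE = Syy − b·Sxy = 296.572 − 2.444086·90.92 = 74.355699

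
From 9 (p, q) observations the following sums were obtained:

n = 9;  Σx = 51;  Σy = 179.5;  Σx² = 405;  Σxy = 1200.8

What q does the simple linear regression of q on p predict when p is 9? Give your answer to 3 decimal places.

Sxx = Σx² − (Σx)²/n = 405 − 289 = 116
Sxy = Σxy − (Σx)(Σy)/n = 1200.8 − 1017.166667 = 183.633333
b = Sxy/Sxx = 183.633333/116 = 1.583046
a = ȳ − b·x̄ = 19.944444 − 1.583046·5.666667 = 10.973851
ŷ(9) = a + b·9 = 10.973851 + 1.583046·9 = 25.221264

25.221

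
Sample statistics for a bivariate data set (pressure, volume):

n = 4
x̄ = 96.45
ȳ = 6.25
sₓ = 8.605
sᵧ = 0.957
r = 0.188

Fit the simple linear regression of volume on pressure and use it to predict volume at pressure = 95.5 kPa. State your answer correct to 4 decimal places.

6.2301

b = r · sᵧ/sₓ = 0.188 · 0.957/8.605 = 0.020908
a = ȳ − b·x̄ = 6.25 − 0.020908·96.45 = 4.233394
ŷ(95.5) = a + b·95.5 = 4.233394 + 0.020908·95.5 = 6.230137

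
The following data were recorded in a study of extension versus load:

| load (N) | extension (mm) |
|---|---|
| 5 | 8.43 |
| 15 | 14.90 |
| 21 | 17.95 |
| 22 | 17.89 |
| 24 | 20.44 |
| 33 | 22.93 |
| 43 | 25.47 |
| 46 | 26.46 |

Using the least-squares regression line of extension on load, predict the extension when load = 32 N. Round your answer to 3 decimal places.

21.756

n = 8, Σx = 209, Σy = 154.47, Σxy = 4595.8, Σx² = 6805
Sxx = Σx² − (Σx)²/n = 6805 − 5460.125 = 1344.875
Sxy = Σxy − (Σx)(Σy)/n = 4595.8 − 4035.52875 = 560.27125
b = Sxy/Sxx = 560.27125/1344.875 = 0.416597
a = ȳ − b·x̄ = 19.30875 − 0.416597·26.125 = 8.425146
ŷ(32) = a + b·32 = 8.425146 + 0.416597·32 = 21.756259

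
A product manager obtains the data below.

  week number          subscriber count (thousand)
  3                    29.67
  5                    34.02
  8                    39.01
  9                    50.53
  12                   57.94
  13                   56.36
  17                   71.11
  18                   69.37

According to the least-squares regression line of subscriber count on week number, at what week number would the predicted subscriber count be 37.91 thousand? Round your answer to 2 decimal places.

6.04

n = 8, Σx = 85, Σy = 408.01, Σxy = 4911.45, Σx² = 1105
Sxx = Σx² − (Σx)²/n = 1105 − 903.125 = 201.875
Sxy = Σxy − (Σx)(Σy)/n = 4911.45 − 4335.10625 = 576.34375
b = Sxy/Sxx = 576.34375/201.875 = 2.854954
a = ȳ − b·x̄ = 51.00125 − 2.854954·10.625 = 20.667368
Set a + b·x = 37.91: x = (37.91 − 20.667368) / 2.854954 = 6.039549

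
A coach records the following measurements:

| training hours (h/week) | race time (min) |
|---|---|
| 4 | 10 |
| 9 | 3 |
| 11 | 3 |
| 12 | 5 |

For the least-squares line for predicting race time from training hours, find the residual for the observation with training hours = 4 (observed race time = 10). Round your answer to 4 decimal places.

n = 4, Σx = 36, Σy = 21, Σxy = 160, Σx² = 362
Sxx = Σx² − (Σx)²/n = 362 − 324 = 38
Sxy = Σxy − (Σx)(Σy)/n = 160 − 189 = -29
b = Sxy/Sxx = -29/38 = -0.763158
a = ȳ − b·x̄ = 5.25 − (-0.763158)·9 = 12.118421
ŷ(4) = 12.118421 + (-0.763158)·4 = 9.065789
residual = y − ŷ = 10 − 9.065789 = 0.934211

0.9342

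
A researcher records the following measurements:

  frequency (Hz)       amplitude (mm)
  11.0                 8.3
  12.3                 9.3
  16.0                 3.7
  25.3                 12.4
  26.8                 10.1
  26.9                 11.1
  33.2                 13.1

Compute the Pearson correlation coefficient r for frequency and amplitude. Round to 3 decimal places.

0.694

n = 7, Σx = 151.5, Σy = 68, Σxy = 1582.8, Σx² = 3712.47, Σy² = 719.66
Sxx = Σx² − (Σx)²/n = 3712.47 − 3278.892857 = 433.577143
Sxy = Σxy − (Σx)(Σy)/n = 1582.8 − 1471.714286 = 111.085714
Syy = Σy² − (Σy)²/n = 719.66 − 660.571429 = 59.088571
r = Sxy/√(Sxx·Syy) = 111.085714/√(25619.453976) = 111.085714/160.060782 = 0.694022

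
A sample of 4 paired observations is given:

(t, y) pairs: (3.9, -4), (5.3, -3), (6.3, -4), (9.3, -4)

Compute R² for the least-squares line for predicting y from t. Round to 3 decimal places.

n = 4, Σx = 24.8, Σy = -15, Σxy = -93.9, Σx² = 169.48, Σy² = 57
Sxx = Σx² − (Σx)²/n = 169.48 − 153.76 = 15.72
Sxy = Σxy − (Σx)(Σy)/n = -93.9 − (-93) = -0.9
Syy = Σy² − (Σy)²/n = 57 − 56.25 = 0.75
R² = Sxy²/(Sxx·Syy) = (-0.9)²/(15.72·0.75) = 0.068702

0.069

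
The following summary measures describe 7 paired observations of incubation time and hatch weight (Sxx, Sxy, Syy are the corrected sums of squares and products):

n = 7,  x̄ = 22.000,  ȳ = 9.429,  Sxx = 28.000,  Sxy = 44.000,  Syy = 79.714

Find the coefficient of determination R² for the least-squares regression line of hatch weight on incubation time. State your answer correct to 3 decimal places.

R² = Sxy²/(Sxx·Syy) = (44)²/(28·79.714) = 0.867387

0.867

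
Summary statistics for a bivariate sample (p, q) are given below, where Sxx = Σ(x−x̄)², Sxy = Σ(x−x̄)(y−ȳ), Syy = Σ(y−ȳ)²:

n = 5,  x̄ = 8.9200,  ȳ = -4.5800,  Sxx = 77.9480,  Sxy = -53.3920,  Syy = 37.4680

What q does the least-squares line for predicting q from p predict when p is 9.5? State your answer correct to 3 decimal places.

-4.977

b = Sxy/Sxx = -53.392/77.948 = -0.684969
a = ȳ − b·x̄ = -4.58 − (-0.684969)·8.92 = 1.529928
ŷ(9.5) = a + b·9.5 = 1.529928 + (-0.684969)·9.5 = -4.977282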